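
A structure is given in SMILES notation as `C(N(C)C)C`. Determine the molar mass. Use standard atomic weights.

73.14 g/mol

Atom tally by fragment:
  (CH3)2NCH2 → C:3 H:8 N:1
  CH3 → C:1 H:3
Element totals:
  C: 4
  H: 11
  N: 1
Molecular formula: C4H11N.
  M = 4(12.011) + 11(1.008) + 14.007
    = 48.044 + 11.088 + 14.007 = 73.139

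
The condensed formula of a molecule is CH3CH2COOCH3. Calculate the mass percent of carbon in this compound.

54.53%

Atom tally by fragment:
  CH3 → C:1 H:3
  CH2COOCH3 → C:3 H:5 O:2
Element totals:
  C: 4
  H: 8
  O: 2
Molecular formula: C4H8O2.
Molar mass = 88.106 g/mol.
Mass from C: 4 × 12.011 = 48.044 g/mol.
%C = 48.044 / 88.106 × 100 = 54.53%.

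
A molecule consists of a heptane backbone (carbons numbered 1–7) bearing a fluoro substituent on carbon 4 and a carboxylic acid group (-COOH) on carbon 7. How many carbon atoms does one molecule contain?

Atom tally by fragment:
  CH3 → C:1 H:3
  CH2 → C:1 H:2
  CH2 → C:1 H:2
  CH(F) → C:1 H:1 F:1
  CH2 → C:1 H:2
  CH2 → C:1 H:2
  CH2COOH → C:2 H:3 O:2
Element totals:
  C: 8
  H: 15
  F: 1
  O: 2

8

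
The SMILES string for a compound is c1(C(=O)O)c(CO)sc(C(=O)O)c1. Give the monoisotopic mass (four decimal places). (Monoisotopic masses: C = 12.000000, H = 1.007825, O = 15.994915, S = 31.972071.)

Atom tally by fragment:
  thiophene ring core → C:4 H:4 S:1
  (− 3 ring H displaced by substituents)
  + COOH → C:1 H:1 O:2
  + CH2OH → C:1 H:3 O:1
  + COOH → C:1 H:1 O:2
Element totals:
  C: 7
  H: 6
  O: 5
  S: 1
Molecular formula: C7H6O5S.
  M = 7(12.0) + 6(1.007825) + 5(15.994915) + 31.972071
    = 84.000000 + 6.046950 + 79.974575 + 31.972071 = 201.993596

201.9936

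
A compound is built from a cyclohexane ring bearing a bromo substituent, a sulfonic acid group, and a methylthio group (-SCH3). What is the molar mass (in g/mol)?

Atom tally by fragment:
  cyclohexane ring core → C:6 H:12
  (− 3 ring H displaced by substituents)
  + Br → Br:1
  + SO3H → S:1 O:3 H:1
  + SCH3 → C:1 H:3 S:1
Element totals:
  C: 7
  H: 13
  Br: 1
  O: 3
  S: 2
Molecular formula: C7H13BrO3S2.
  M = 7(12.011) + 13(1.008) + 79.904 + 3(15.999) + 2(32.06)
    = 84.077 + 13.104 + 79.904 + 47.997 + 64.120 = 289.202

289.20 g/mol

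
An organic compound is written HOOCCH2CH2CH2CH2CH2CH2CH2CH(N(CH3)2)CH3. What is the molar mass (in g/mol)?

215.34 g/mol

Atom tally by fragment:
  HOOCCH2 → C:2 H:3 O:2
  CH2 → C:1 H:2
  CH2 → C:1 H:2
  CH2 → C:1 H:2
  CH2 → C:1 H:2
  CH2 → C:1 H:2
  CH2 → C:1 H:2
  CH(N(CH3)2) → C:3 H:7 N:1
  CH3 → C:1 H:3
Element totals:
  C: 12
  H: 25
  N: 1
  O: 2
Molecular formula: C12H25NO2.
  M = 12(12.011) + 25(1.008) + 14.007 + 2(15.999)
    = 144.132 + 25.200 + 14.007 + 31.998 = 215.337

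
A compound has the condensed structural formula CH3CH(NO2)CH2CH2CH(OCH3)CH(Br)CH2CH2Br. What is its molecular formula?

C9H17Br2NO3

Element totals:
  C: 9
  H: 17
  Br: 2
  N: 1
  O: 3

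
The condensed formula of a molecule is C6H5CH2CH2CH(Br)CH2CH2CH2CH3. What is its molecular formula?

Atom tally by fragment:
  C6H5CH2 → C:7 H:7
  CH2 → C:1 H:2
  CH(Br) → C:1 H:1 Br:1
  CH2 → C:1 H:2
  CH2 → C:1 H:2
  CH2 → C:1 H:2
  CH3 → C:1 H:3
Element totals:
  C: 13
  H: 19
  Br: 1

C13H19Br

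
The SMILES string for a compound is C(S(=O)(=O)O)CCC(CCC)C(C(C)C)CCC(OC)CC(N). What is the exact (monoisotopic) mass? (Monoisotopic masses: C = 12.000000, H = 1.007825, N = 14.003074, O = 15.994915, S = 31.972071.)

351.2443

Atom tally by fragment:
  HO3SCH2 → C:1 H:3 S:1 O:3
  CH2 → C:1 H:2
  CH2 → C:1 H:2
  CH(CH2CH2CH3) → C:4 H:8
  CH(CH(CH3)2) → C:4 H:8
  CH2 → C:1 H:2
  CH2 → C:1 H:2
  CH(OCH3) → C:2 H:4 O:1
  CH2 → C:1 H:2
  CH2NH2 → C:1 H:4 N:1
Element totals:
  C: 17
  H: 37
  N: 1
  O: 4
  S: 1
Molecular formula: C17H37NO4S.
  M = 17(12.0) + 37(1.007825) + 14.003074 + 4(15.994915) + 31.972071
    = 204.000000 + 37.289525 + 14.003074 + 63.979660 + 31.972071 = 351.244330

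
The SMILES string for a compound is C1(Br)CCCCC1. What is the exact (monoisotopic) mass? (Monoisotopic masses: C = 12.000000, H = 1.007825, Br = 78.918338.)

Atom tally by fragment:
  cyclohexane ring core → C:6 H:12
  (− 1 ring H displaced by substituents)
  + Br → Br:1
Element totals:
  C: 6
  H: 11
  Br: 1
Molecular formula: C6H11Br.
  M = 6(12.0) + 11(1.007825) + 78.918338
    = 72.000000 + 11.086075 + 78.918338 = 162.004413

162.0044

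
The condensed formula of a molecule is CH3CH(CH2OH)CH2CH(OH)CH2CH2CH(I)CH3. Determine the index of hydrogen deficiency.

Atom tally by fragment:
  CH3 → C:1 H:3
  CH(CH2OH) → C:2 H:4 O:1
  CH2 → C:1 H:2
  CH(OH) → C:1 H:2 O:1
  CH2 → C:1 H:2
  CH2 → C:1 H:2
  CH(I) → C:1 H:1 I:1
  CH3 → C:1 H:3
Element totals:
  C: 9
  H: 19
  I: 1
  O: 2
Molecular formula: C9H19IO2.
DoU = (2C + 2 + N − H − X) / 2 = (2·9 + 2 + 0 − 19 − 1) / 2 = 0.

0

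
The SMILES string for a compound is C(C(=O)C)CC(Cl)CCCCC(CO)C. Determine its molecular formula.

C12H23ClO2

Atom tally by fragment:
  CH3COCH2 → C:3 H:5 O:1
  CH2 → C:1 H:2
  CH(Cl) → C:1 H:1 Cl:1
  CH2 → C:1 H:2
  CH2 → C:1 H:2
  CH2 → C:1 H:2
  CH2 → C:1 H:2
  CH(CH2OH) → C:2 H:4 O:1
  CH3 → C:1 H:3
Element totals:
  C: 12
  H: 23
  Cl: 1
  O: 2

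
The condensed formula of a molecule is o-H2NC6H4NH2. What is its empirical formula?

C3H4N

Atom tally by fragment:
  benzene ring core → C:6 H:6
  (− 2 ring H displaced by substituents)
  + NH2 → N:1 H:2
  + NH2 → N:1 H:2
Element totals:
  C: 6
  H: 8
  N: 2
Molecular formula: C6H8N2.
gcd of subscripts = 2; dividing each by 2:
  C: 6/2 = 3
  H: 8/2 = 4
  N: 2/2 = 1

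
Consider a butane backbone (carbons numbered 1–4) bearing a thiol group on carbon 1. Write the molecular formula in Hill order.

C4H10S

Atom tally by fragment:
  HSCH2 → C:1 H:3 S:1
  CH2 → C:1 H:2
  CH2 → C:1 H:2
  CH3 → C:1 H:3
Element totals:
  C: 4
  H: 10
  S: 1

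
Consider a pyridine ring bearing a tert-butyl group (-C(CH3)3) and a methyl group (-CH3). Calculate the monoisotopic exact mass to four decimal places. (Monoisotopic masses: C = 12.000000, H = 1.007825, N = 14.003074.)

Atom tally by fragment:
  pyridine ring core → C:5 H:5 N:1
  (− 2 ring H displaced by substituents)
  + C(CH3)3 → C:4 H:9
  + CH3 → C:1 H:3
Element totals:
  C: 10
  H: 15
  N: 1
Molecular formula: C10H15N.
  M = 10(12.0) + 15(1.007825) + 14.003074
    = 120.000000 + 15.117375 + 14.003074 = 149.120449

149.1204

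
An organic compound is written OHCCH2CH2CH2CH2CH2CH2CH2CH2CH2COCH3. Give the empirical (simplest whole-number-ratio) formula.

Atom tally by fragment:
  OHCCH2 → C:2 H:3 O:1
  CH2 → C:1 H:2
  CH2 → C:1 H:2
  CH2 → C:1 H:2
  CH2 → C:1 H:2
  CH2 → C:1 H:2
  CH2 → C:1 H:2
  CH2 → C:1 H:2
  CH2COCH3 → C:3 H:5 O:1
Element totals:
  C: 12
  H: 22
  O: 2
Molecular formula: C12H22O2.
gcd of subscripts = 2; dividing each by 2:
  C: 12/2 = 6
  H: 22/2 = 11
  O: 2/2 = 1

C6H11O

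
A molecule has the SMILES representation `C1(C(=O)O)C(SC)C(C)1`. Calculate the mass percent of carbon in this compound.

49.29%

Atom tally by fragment:
  cyclopropane ring core → C:3 H:6
  (− 3 ring H displaced by substituents)
  + COOH → C:1 H:1 O:2
  + SCH3 → C:1 H:3 S:1
  + CH3 → C:1 H:3
Element totals:
  C: 6
  H: 10
  O: 2
  S: 1
Molecular formula: C6H10O2S.
Molar mass = 146.204 g/mol.
Mass from C: 6 × 12.011 = 72.066 g/mol.
%C = 72.066 / 146.204 × 100 = 49.29%.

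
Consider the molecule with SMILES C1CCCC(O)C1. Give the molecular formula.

C6H12O

Atom tally by fragment:
  cyclohexane ring core → C:6 H:12
  (− 1 ring H displaced by substituents)
  + OH → O:1 H:1
Element totals:
  C: 6
  H: 12
  O: 1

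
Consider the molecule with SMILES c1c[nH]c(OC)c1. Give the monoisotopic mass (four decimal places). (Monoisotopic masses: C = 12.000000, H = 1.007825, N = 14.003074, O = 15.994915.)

Atom tally by fragment:
  pyrrole ring core → C:4 H:5 N:1
  (− 1 ring H displaced by substituents)
  + OCH3 → C:1 H:3 O:1
Element totals:
  C: 5
  H: 7
  N: 1
  O: 1
Molecular formula: C5H7NO.
  M = 5(12.0) + 7(1.007825) + 14.003074 + 15.994915
    = 60.000000 + 7.054775 + 14.003074 + 15.994915 = 97.052764

97.0528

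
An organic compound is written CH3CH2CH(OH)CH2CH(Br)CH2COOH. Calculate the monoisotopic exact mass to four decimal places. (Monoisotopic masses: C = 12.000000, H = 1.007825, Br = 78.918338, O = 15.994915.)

Element totals:
  C: 7
  H: 13
  Br: 1
  O: 3
Molecular formula: C7H13BrO3.
  M = 7(12.0) + 13(1.007825) + 78.918338 + 3(15.994915)
    = 84.000000 + 13.101725 + 78.918338 + 47.984745 = 224.004808

224.0048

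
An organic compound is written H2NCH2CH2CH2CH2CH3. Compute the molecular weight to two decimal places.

87.17 g/mol

Atom tally by fragment:
  H2NCH2 → C:1 H:4 N:1
  CH2 → C:1 H:2
  CH2 → C:1 H:2
  CH2 → C:1 H:2
  CH3 → C:1 H:3
Element totals:
  C: 5
  H: 13
  N: 1
Molecular formula: C5H13N.
  M = 5(12.011) + 13(1.008) + 14.007
    = 60.055 + 13.104 + 14.007 = 87.166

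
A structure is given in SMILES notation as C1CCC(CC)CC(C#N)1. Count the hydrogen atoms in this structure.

Atom tally by fragment:
  cyclohexane ring core → C:6 H:12
  (− 2 ring H displaced by substituents)
  + C2H5 → C:2 H:5
  + CN → C:1 N:1
Element totals:
  C: 9
  H: 15
  N: 1

15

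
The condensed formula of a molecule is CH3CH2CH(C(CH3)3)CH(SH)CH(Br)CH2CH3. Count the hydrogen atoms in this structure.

Element totals:
  C: 11
  H: 23
  Br: 1
  S: 1

23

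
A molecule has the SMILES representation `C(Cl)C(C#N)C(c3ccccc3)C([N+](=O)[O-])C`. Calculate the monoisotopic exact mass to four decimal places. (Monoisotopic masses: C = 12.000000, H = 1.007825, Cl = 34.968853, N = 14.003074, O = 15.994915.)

Atom tally by fragment:
  ClCH2 → C:1 H:2 Cl:1
  CH(CN) → C:2 H:1 N:1
  CH(C6H5) → C:7 H:6
  CH(NO2) → C:1 H:1 N:1 O:2
  CH3 → C:1 H:3
Element totals:
  C: 12
  H: 13
  Cl: 1
  N: 2
  O: 2
Molecular formula: C12H13ClN2O2.
  M = 12(12.0) + 13(1.007825) + 34.968853 + 2(14.003074) + 2(15.994915)
    = 144.000000 + 13.101725 + 34.968853 + 28.006148 + 31.989830 = 252.066556

252.0666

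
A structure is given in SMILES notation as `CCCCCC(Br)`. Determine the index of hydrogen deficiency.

0

Atom tally by fragment:
  CH3 → C:1 H:3
  CH2 → C:1 H:2
  CH2 → C:1 H:2
  CH2 → C:1 H:2
  CH2 → C:1 H:2
  CH2Br → C:1 H:2 Br:1
Element totals:
  C: 6
  H: 13
  Br: 1
Molecular formula: C6H13Br.
DoU = (2C + 2 + N − H − X) / 2 = (2·6 + 2 + 0 − 13 − 1) / 2 = 0.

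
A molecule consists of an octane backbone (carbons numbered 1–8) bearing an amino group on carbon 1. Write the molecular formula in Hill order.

Atom tally by fragment:
  H2NCH2 → C:1 H:4 N:1
  CH2 → C:1 H:2
  CH2 → C:1 H:2
  CH2 → C:1 H:2
  CH2 → C:1 H:2
  CH2 → C:1 H:2
  CH2 → C:1 H:2
  CH3 → C:1 H:3
Element totals:
  C: 8
  H: 19
  N: 1

C8H19N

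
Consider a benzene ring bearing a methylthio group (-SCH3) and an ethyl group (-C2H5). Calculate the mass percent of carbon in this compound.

71.00%

Atom tally by fragment:
  benzene ring core → C:6 H:6
  (− 2 ring H displaced by substituents)
  + SCH3 → C:1 H:3 S:1
  + C2H5 → C:2 H:5
Element totals:
  C: 9
  H: 12
  S: 1
Molecular formula: C9H12S.
Molar mass = 152.255 g/mol.
Mass from C: 9 × 12.011 = 108.099 g/mol.
%C = 108.099 / 152.255 × 100 = 71.00%.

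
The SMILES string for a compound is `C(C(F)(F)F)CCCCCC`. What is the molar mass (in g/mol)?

168.20 g/mol

Atom tally by fragment:
  F3CCH2 → C:2 H:2 F:3
  CH2 → C:1 H:2
  CH2 → C:1 H:2
  CH2 → C:1 H:2
  CH2 → C:1 H:2
  CH2 → C:1 H:2
  CH3 → C:1 H:3
Element totals:
  C: 8
  H: 15
  F: 3
Molecular formula: C8H15F3.
  M = 8(12.011) + 15(1.008) + 3(18.998)
    = 96.088 + 15.120 + 56.994 = 168.202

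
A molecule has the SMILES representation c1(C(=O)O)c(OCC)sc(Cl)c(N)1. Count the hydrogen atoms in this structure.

Atom tally by fragment:
  thiophene ring core → C:4 H:4 S:1
  (− 4 ring H displaced by substituents)
  + COOH → C:1 H:1 O:2
  + OC2H5 → C:2 H:5 O:1
  + Cl → Cl:1
  + NH2 → N:1 H:2
Element totals:
  C: 7
  H: 8
  Cl: 1
  N: 1
  O: 3
  S: 1

8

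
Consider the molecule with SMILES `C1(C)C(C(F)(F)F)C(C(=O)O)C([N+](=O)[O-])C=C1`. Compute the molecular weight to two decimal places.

Atom tally by fragment:
  cyclohexene ring core → C:6 H:10
  (− 4 ring H displaced by substituents)
  + CH3 → C:1 H:3
  + CF3 → C:1 F:3
  + COOH → C:1 H:1 O:2
  + NO2 → N:1 O:2
Element totals:
  C: 9
  H: 10
  F: 3
  N: 1
  O: 4
Molecular formula: C9H10F3NO4.
  M = 9(12.011) + 10(1.008) + 3(18.998) + 14.007 + 4(15.999)
    = 108.099 + 10.080 + 56.994 + 14.007 + 63.996 = 253.176

253.18 g/mol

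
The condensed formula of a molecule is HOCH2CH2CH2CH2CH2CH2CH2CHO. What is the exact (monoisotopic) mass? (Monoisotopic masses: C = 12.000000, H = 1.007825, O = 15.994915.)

144.1150

Atom tally by fragment:
  HOCH2CH2 → C:2 H:5 O:1
  CH2 → C:1 H:2
  CH2 → C:1 H:2
  CH2 → C:1 H:2
  CH2 → C:1 H:2
  CH2CHO → C:2 H:3 O:1
Element totals:
  C: 8
  H: 16
  O: 2
Molecular formula: C8H16O2.
  M = 8(12.0) + 16(1.007825) + 2(15.994915)
    = 96.000000 + 16.125200 + 31.989830 = 144.115030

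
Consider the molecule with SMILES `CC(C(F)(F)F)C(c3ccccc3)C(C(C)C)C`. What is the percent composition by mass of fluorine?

Atom tally by fragment:
  CH3 → C:1 H:3
  CH(CF3) → C:2 H:1 F:3
  CH(C6H5) → C:7 H:6
  CH(CH(CH3)2) → C:4 H:8
  CH3 → C:1 H:3
Element totals:
  C: 15
  H: 21
  F: 3
Molecular formula: C15H21F3.
Molar mass = 258.327 g/mol.
Mass from F: 3 × 18.998 = 56.994 g/mol.
%F = 56.994 / 258.327 × 100 = 22.06%.

22.06%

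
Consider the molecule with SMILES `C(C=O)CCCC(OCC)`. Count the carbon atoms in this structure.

Atom tally by fragment:
  OHCCH2 → C:2 H:3 O:1
  CH2 → C:1 H:2
  CH2 → C:1 H:2
  CH2 → C:1 H:2
  CH2OC2H5 → C:3 H:7 O:1
Element totals:
  C: 8
  H: 16
  O: 2

8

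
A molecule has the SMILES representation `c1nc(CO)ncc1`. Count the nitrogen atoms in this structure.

Atom tally by fragment:
  pyrimidine ring core → C:4 H:4 N:2
  (− 1 ring H displaced by substituents)
  + CH2OH → C:1 H:3 O:1
Element totals:
  C: 5
  H: 6
  N: 2
  O: 1

2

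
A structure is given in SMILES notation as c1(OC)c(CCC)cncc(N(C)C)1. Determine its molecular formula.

C11H18N2O

Atom tally by fragment:
  pyridine ring core → C:5 H:5 N:1
  (− 3 ring H displaced by substituents)
  + OCH3 → C:1 H:3 O:1
  + CH2CH2CH3 → C:3 H:7
  + N(CH3)2 → N:1 C:2 H:6
Element totals:
  C: 11
  H: 18
  N: 2
  O: 1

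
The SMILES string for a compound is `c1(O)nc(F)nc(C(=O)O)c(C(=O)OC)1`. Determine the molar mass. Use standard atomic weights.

Atom tally by fragment:
  pyrimidine ring core → C:4 H:4 N:2
  (− 4 ring H displaced by substituents)
  + OH → O:1 H:1
  + F → F:1
  + COOH → C:1 H:1 O:2
  + COOCH3 → C:2 H:3 O:2
Element totals:
  C: 7
  H: 5
  F: 1
  N: 2
  O: 5
Molecular formula: C7H5FN2O5.
  M = 7(12.011) + 5(1.008) + 18.998 + 2(14.007) + 5(15.999)
    = 84.077 + 5.040 + 18.998 + 28.014 + 79.995 = 216.124

216.12 g/mol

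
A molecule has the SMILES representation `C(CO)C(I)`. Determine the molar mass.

Atom tally by fragment:
  HOCH2CH2 → C:2 H:5 O:1
  CH2I → C:1 H:2 I:1
Element totals:
  C: 3
  H: 7
  I: 1
  O: 1
Molecular formula: C3H7IO.
  M = 3(12.011) + 7(1.008) + 126.904 + 15.999
    = 36.033 + 7.056 + 126.904 + 15.999 = 185.992

185.99 g/mol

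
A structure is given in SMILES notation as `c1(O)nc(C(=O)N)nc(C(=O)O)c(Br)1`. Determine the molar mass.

Atom tally by fragment:
  pyrimidine ring core → C:4 H:4 N:2
  (− 4 ring H displaced by substituents)
  + OH → O:1 H:1
  + CONH2 → C:1 H:2 O:1 N:1
  + COOH → C:1 H:1 O:2
  + Br → Br:1
Element totals:
  C: 6
  H: 4
  Br: 1
  N: 3
  O: 4
Molecular formula: C6H4BrN3O4.
  M = 6(12.011) + 4(1.008) + 79.904 + 3(14.007) + 4(15.999)
    = 72.066 + 4.032 + 79.904 + 42.021 + 63.996 = 262.019

262.02 g/mol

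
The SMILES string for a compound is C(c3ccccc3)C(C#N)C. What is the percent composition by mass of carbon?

Atom tally by fragment:
  C6H5CH2 → C:7 H:7
  CH(CN) → C:2 H:1 N:1
  CH3 → C:1 H:3
Element totals:
  C: 10
  H: 11
  N: 1
Molecular formula: C10H11N.
Molar mass = 145.205 g/mol.
Mass from C: 10 × 12.011 = 120.110 g/mol.
%C = 120.110 / 145.205 × 100 = 82.72%.

82.72%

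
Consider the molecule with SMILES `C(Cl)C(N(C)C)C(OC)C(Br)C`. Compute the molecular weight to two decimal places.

Atom tally by fragment:
  ClCH2 → C:1 H:2 Cl:1
  CH(N(CH3)2) → C:3 H:7 N:1
  CH(OCH3) → C:2 H:4 O:1
  CH(Br) → C:1 H:1 Br:1
  CH3 → C:1 H:3
Element totals:
  C: 8
  H: 17
  Br: 1
  Cl: 1
  N: 1
  O: 1
Molecular formula: C8H17BrClNO.
  M = 8(12.011) + 17(1.008) + 79.904 + 35.45 + 14.007 + 15.999
    = 96.088 + 17.136 + 79.904 + 35.450 + 14.007 + 15.999 = 258.584

258.58 g/mol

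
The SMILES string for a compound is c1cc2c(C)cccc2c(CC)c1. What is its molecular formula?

Atom tally by fragment:
  naphthalene ring system core → C:10 H:8
  (− 2 ring H displaced by substituents)
  + CH3 → C:1 H:3
  + C2H5 → C:2 H:5
Element totals:
  C: 13
  H: 14

C13H14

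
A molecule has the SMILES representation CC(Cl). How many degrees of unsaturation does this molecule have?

Atom tally by fragment:
  CH3 → C:1 H:3
  CH2Cl → C:1 H:2 Cl:1
Element totals:
  C: 2
  H: 5
  Cl: 1
Molecular formula: C2H5Cl.
DoU = (2C + 2 + N − H − X) / 2 = (2·2 + 2 + 0 − 5 − 1) / 2 = 0.

0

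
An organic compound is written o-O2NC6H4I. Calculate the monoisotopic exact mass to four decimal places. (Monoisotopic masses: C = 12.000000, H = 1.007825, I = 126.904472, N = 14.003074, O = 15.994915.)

248.9287

Atom tally by fragment:
  benzene ring core → C:6 H:6
  (− 2 ring H displaced by substituents)
  + NO2 → N:1 O:2
  + I → I:1
Element totals:
  C: 6
  H: 4
  I: 1
  N: 1
  O: 2
Molecular formula: C6H4INO2.
  M = 6(12.0) + 4(1.007825) + 126.904472 + 14.003074 + 2(15.994915)
    = 72.000000 + 4.031300 + 126.904472 + 14.003074 + 31.989830 = 248.928676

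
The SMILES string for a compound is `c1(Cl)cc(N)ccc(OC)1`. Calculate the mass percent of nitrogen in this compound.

8.89%

Atom tally by fragment:
  benzene ring core → C:6 H:6
  (− 3 ring H displaced by substituents)
  + Cl → Cl:1
  + NH2 → N:1 H:2
  + OCH3 → C:1 H:3 O:1
Element totals:
  C: 7
  H: 8
  Cl: 1
  N: 1
  O: 1
Molecular formula: C7H8ClNO.
Molar mass = 157.597 g/mol.
Mass from N: 1 × 14.007 = 14.007 g/mol.
%N = 14.007 / 157.597 × 100 = 8.89%.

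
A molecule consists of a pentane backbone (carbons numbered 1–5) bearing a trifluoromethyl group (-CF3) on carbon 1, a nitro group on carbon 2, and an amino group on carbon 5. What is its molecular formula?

Atom tally by fragment:
  F3CCH2 → C:2 H:2 F:3
  CH(NO2) → C:1 H:1 N:1 O:2
  CH2 → C:1 H:2
  CH2 → C:1 H:2
  CH2NH2 → C:1 H:4 N:1
Element totals:
  C: 6
  H: 11
  F: 3
  N: 2
  O: 2

C6H11F3N2O2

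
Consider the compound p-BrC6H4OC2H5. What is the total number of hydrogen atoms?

Atom tally by fragment:
  benzene ring core → C:6 H:6
  (− 2 ring H displaced by substituents)
  + Br → Br:1
  + OC2H5 → C:2 H:5 O:1
Element totals:
  C: 8
  H: 9
  Br: 1
  O: 1

9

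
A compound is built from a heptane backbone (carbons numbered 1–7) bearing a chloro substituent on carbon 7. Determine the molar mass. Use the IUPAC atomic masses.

Atom tally by fragment:
  CH3 → C:1 H:3
  CH2 → C:1 H:2
  CH2 → C:1 H:2
  CH2 → C:1 H:2
  CH2 → C:1 H:2
  CH2 → C:1 H:2
  CH2Cl → C:1 H:2 Cl:1
Element totals:
  C: 7
  H: 15
  Cl: 1
Molecular formula: C7H15Cl.
  M = 7(12.011) + 15(1.008) + 35.45
    = 84.077 + 15.120 + 35.450 = 134.647

134.65 g/mol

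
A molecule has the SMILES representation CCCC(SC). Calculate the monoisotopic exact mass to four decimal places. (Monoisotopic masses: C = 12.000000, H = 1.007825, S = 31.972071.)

104.0660

Atom tally by fragment:
  CH3 → C:1 H:3
  CH2 → C:1 H:2
  CH2 → C:1 H:2
  CH2SCH3 → C:2 H:5 S:1
Element totals:
  C: 5
  H: 12
  S: 1
Molecular formula: C5H12S.
  M = 5(12.0) + 12(1.007825) + 31.972071
    = 60.000000 + 12.093900 + 31.972071 = 104.065971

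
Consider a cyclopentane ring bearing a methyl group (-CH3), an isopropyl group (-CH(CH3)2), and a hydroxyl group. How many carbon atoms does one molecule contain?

9

Atom tally by fragment:
  cyclopentane ring core → C:5 H:10
  (− 3 ring H displaced by substituents)
  + CH3 → C:1 H:3
  + CH(CH3)2 → C:3 H:7
  + OH → O:1 H:1
Element totals:
  C: 9
  H: 18
  O: 1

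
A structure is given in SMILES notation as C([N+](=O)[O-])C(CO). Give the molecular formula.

C3H7NO3

Atom tally by fragment:
  O2NCH2 → C:1 H:2 N:1 O:2
  CH2CH2OH → C:2 H:5 O:1
Element totals:
  C: 3
  H: 7
  N: 1
  O: 3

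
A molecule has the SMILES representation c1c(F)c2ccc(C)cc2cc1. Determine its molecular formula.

Atom tally by fragment:
  naphthalene ring system core → C:10 H:8
  (− 2 ring H displaced by substituents)
  + F → F:1
  + CH3 → C:1 H:3
Element totals:
  C: 11
  H: 9
  F: 1

C11H9F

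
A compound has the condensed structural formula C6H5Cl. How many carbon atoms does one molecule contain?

Atom tally by fragment:
  benzene ring core → C:6 H:6
  (− 1 ring H displaced by substituents)
  + Cl → Cl:1
Element totals:
  C: 6
  H: 5
  Cl: 1

6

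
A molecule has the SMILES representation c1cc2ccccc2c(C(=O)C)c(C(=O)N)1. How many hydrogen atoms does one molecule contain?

Atom tally by fragment:
  naphthalene ring system core → C:10 H:8
  (− 2 ring H displaced by substituents)
  + COCH3 → C:2 H:3 O:1
  + CONH2 → C:1 H:2 O:1 N:1
Element totals:
  C: 13
  H: 11
  N: 1
  O: 2

11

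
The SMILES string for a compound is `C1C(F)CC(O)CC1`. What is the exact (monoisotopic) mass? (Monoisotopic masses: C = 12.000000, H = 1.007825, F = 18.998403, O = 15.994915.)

118.0794

Atom tally by fragment:
  cyclohexane ring core → C:6 H:12
  (− 2 ring H displaced by substituents)
  + F → F:1
  + OH → O:1 H:1
Element totals:
  C: 6
  H: 11
  F: 1
  O: 1
Molecular formula: C6H11FO.
  M = 6(12.0) + 11(1.007825) + 18.998403 + 15.994915
    = 72.000000 + 11.086075 + 18.998403 + 15.994915 = 118.079393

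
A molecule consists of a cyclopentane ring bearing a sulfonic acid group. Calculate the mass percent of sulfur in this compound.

21.35%

Atom tally by fragment:
  cyclopentane ring core → C:5 H:10
  (− 1 ring H displaced by substituents)
  + SO3H → S:1 O:3 H:1
Element totals:
  C: 5
  H: 10
  O: 3
  S: 1
Molecular formula: C5H10O3S.
Molar mass = 150.192 g/mol.
Mass from S: 1 × 32.06 = 32.060 g/mol.
%S = 32.060 / 150.192 × 100 = 21.35%.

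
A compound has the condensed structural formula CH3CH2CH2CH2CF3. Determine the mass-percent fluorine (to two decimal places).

45.19%

Atom tally by fragment:
  CH3 → C:1 H:3
  CH2 → C:1 H:2
  CH2 → C:1 H:2
  CH2CF3 → C:2 H:2 F:3
Element totals:
  C: 5
  H: 9
  F: 3
Molecular formula: C5H9F3.
Molar mass = 126.121 g/mol.
Mass from F: 3 × 18.998 = 56.994 g/mol.
%F = 56.994 / 126.121 × 100 = 45.19%.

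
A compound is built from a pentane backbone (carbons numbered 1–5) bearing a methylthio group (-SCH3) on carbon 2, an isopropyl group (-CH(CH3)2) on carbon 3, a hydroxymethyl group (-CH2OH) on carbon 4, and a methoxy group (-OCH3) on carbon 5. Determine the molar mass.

Atom tally by fragment:
  CH3 → C:1 H:3
  CH(SCH3) → C:2 H:4 S:1
  CH(CH(CH3)2) → C:4 H:8
  CH(CH2OH) → C:2 H:4 O:1
  CH2OCH3 → C:2 H:5 O:1
Element totals:
  C: 11
  H: 24
  O: 2
  S: 1
Molecular formula: C11H24O2S.
  M = 11(12.011) + 24(1.008) + 2(15.999) + 32.06
    = 132.121 + 24.192 + 31.998 + 32.060 = 220.371

220.37 g/mol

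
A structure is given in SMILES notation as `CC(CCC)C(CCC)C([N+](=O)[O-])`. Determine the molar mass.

Atom tally by fragment:
  CH3 → C:1 H:3
  CH(CH2CH2CH3) → C:4 H:8
  CH(CH2CH2CH3) → C:4 H:8
  CH2NO2 → C:1 H:2 N:1 O:2
Element totals:
  C: 10
  H: 21
  N: 1
  O: 2
Molecular formula: C10H21NO2.
  M = 10(12.011) + 21(1.008) + 14.007 + 2(15.999)
    = 120.110 + 21.168 + 14.007 + 31.998 = 187.283

187.28 g/mol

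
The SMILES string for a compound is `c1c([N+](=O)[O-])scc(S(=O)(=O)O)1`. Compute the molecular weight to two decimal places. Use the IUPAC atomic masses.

209.19 g/mol

Atom tally by fragment:
  thiophene ring core → C:4 H:4 S:1
  (− 2 ring H displaced by substituents)
  + NO2 → N:1 O:2
  + SO3H → S:1 O:3 H:1
Element totals:
  C: 4
  H: 3
  N: 1
  O: 5
  S: 2
Molecular formula: C4H3NO5S2.
  M = 4(12.011) + 3(1.008) + 14.007 + 5(15.999) + 2(32.06)
    = 48.044 + 3.024 + 14.007 + 79.995 + 64.120 = 209.190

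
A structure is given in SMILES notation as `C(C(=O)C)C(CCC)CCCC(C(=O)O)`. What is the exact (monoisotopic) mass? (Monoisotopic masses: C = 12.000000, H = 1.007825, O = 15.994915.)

Atom tally by fragment:
  CH3COCH2 → C:3 H:5 O:1
  CH(CH2CH2CH3) → C:4 H:8
  CH2 → C:1 H:2
  CH2 → C:1 H:2
  CH2 → C:1 H:2
  CH2COOH → C:2 H:3 O:2
Element totals:
  C: 12
  H: 22
  O: 3
Molecular formula: C12H22O3.
  M = 12(12.0) + 22(1.007825) + 3(15.994915)
    = 144.000000 + 22.172150 + 47.984745 = 214.156895

214.1569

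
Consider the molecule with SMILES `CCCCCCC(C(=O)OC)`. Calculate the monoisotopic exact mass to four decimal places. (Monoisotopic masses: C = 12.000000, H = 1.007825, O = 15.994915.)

158.1307

Atom tally by fragment:
  CH3 → C:1 H:3
  CH2 → C:1 H:2
  CH2 → C:1 H:2
  CH2 → C:1 H:2
  CH2 → C:1 H:2
  CH2 → C:1 H:2
  CH2COOCH3 → C:3 H:5 O:2
Element totals:
  C: 9
  H: 18
  O: 2
Molecular formula: C9H18O2.
  M = 9(12.0) + 18(1.007825) + 2(15.994915)
    = 108.000000 + 18.140850 + 31.989830 = 158.130680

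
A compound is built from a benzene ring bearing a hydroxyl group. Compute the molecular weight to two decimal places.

94.11 g/mol

Atom tally by fragment:
  benzene ring core → C:6 H:6
  (− 1 ring H displaced by substituents)
  + OH → O:1 H:1
Element totals:
  C: 6
  H: 6
  O: 1
Molecular formula: C6H6O.
  M = 6(12.011) + 6(1.008) + 15.999
    = 72.066 + 6.048 + 15.999 = 94.113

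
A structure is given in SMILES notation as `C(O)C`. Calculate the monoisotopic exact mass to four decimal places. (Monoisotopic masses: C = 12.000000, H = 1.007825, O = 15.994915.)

46.0419

Atom tally by fragment:
  HOCH2 → C:1 H:3 O:1
  CH3 → C:1 H:3
Element totals:
  C: 2
  H: 6
  O: 1
Molecular formula: C2H6O.
  M = 2(12.0) + 6(1.007825) + 15.994915
    = 24.000000 + 6.046950 + 15.994915 = 46.041865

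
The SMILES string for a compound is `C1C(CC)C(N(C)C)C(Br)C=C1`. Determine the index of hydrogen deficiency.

2

Atom tally by fragment:
  cyclohexene ring core → C:6 H:10
  (− 3 ring H displaced by substituents)
  + C2H5 → C:2 H:5
  + N(CH3)2 → N:1 C:2 H:6
  + Br → Br:1
Element totals:
  C: 10
  H: 18
  Br: 1
  N: 1
Molecular formula: C10H18BrN.
DoU = (2C + 2 + N − H − X) / 2 = (2·10 + 2 + 1 − 18 − 1) / 2 = 2.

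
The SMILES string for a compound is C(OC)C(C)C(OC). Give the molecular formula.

C6H14O2

Atom tally by fragment:
  CH3OCH2 → C:2 H:5 O:1
  CH(CH3) → C:2 H:4
  CH2OCH3 → C:2 H:5 O:1
Element totals:
  C: 6
  H: 14
  O: 2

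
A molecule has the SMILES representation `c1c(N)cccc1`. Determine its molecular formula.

Atom tally by fragment:
  benzene ring core → C:6 H:6
  (− 1 ring H displaced by substituents)
  + NH2 → N:1 H:2
Element totals:
  C: 6
  H: 7
  N: 1

C6H7N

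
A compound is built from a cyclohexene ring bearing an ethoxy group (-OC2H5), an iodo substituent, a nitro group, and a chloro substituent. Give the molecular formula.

C8H11ClINO3

Atom tally by fragment:
  cyclohexene ring core → C:6 H:10
  (− 4 ring H displaced by substituents)
  + OC2H5 → C:2 H:5 O:1
  + I → I:1
  + NO2 → N:1 O:2
  + Cl → Cl:1
Element totals:
  C: 8
  H: 11
  Cl: 1
  I: 1
  N: 1
  O: 3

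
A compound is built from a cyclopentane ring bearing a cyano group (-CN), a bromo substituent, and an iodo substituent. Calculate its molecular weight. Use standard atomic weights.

299.94 g/mol

Atom tally by fragment:
  cyclopentane ring core → C:5 H:10
  (− 3 ring H displaced by substituents)
  + CN → C:1 N:1
  + Br → Br:1
  + I → I:1
Element totals:
  C: 6
  H: 7
  Br: 1
  I: 1
  N: 1
Molecular formula: C6H7BrIN.
  M = 6(12.011) + 7(1.008) + 79.904 + 126.904 + 14.007
    = 72.066 + 7.056 + 79.904 + 126.904 + 14.007 = 299.937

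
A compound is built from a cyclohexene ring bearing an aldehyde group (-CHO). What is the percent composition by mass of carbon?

Atom tally by fragment:
  cyclohexene ring core → C:6 H:10
  (− 1 ring H displaced by substituents)
  + CHO → C:1 H:1 O:1
Element totals:
  C: 7
  H: 10
  O: 1
Molecular formula: C7H10O.
Molar mass = 110.156 g/mol.
Mass from C: 7 × 12.011 = 84.077 g/mol.
%C = 84.077 / 110.156 × 100 = 76.33%.

76.33%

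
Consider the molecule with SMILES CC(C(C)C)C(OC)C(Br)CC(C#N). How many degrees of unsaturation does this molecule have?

Atom tally by fragment:
  CH3 → C:1 H:3
  CH(CH(CH3)2) → C:4 H:8
  CH(OCH3) → C:2 H:4 O:1
  CH(Br) → C:1 H:1 Br:1
  CH2 → C:1 H:2
  CH2CN → C:2 H:2 N:1
Element totals:
  C: 11
  H: 20
  Br: 1
  N: 1
  O: 1
Molecular formula: C11H20BrNO.
DoU = (2C + 2 + N − H − X) / 2 = (2·11 + 2 + 1 − 20 − 1) / 2 = 2.

2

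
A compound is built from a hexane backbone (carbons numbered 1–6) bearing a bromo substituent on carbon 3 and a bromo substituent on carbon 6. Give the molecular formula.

C6H12Br2

Atom tally by fragment:
  CH3 → C:1 H:3
  CH2 → C:1 H:2
  CH(Br) → C:1 H:1 Br:1
  CH2 → C:1 H:2
  CH2 → C:1 H:2
  CH2Br → C:1 H:2 Br:1
Element totals:
  C: 6
  H: 12
  Br: 2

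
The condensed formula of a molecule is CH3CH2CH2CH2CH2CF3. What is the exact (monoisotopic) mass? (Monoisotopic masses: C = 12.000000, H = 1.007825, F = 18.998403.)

Atom tally by fragment:
  CH3 → C:1 H:3
  CH2 → C:1 H:2
  CH2 → C:1 H:2
  CH2 → C:1 H:2
  CH2CF3 → C:2 H:2 F:3
Element totals:
  C: 6
  H: 11
  F: 3
Molecular formula: C6H11F3.
  M = 6(12.0) + 11(1.007825) + 3(18.998403)
    = 72.000000 + 11.086075 + 56.995209 = 140.081284

140.0813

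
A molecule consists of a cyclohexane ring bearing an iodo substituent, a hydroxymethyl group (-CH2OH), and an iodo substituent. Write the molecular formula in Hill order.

C7H12I2O

Atom tally by fragment:
  cyclohexane ring core → C:6 H:12
  (− 3 ring H displaced by substituents)
  + I → I:1
  + CH2OH → C:1 H:3 O:1
  + I → I:1
Element totals:
  C: 7
  H: 12
  I: 2
  O: 1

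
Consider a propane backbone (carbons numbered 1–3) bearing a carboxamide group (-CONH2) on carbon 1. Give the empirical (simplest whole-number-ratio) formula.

C4H9NO

Atom tally by fragment:
  H2NOCCH2 → C:2 H:4 O:1 N:1
  CH2 → C:1 H:2
  CH3 → C:1 H:3
Element totals:
  C: 4
  H: 9
  N: 1
  O: 1
Molecular formula: C4H9NO.
gcd of subscripts (4, 9, 1, 1) = 1, so the empirical formula equals the molecular formula.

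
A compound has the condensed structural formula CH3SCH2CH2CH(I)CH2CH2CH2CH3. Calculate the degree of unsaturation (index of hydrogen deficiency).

Atom tally by fragment:
  CH3SCH2 → C:2 H:5 S:1
  CH2 → C:1 H:2
  CH(I) → C:1 H:1 I:1
  CH2 → C:1 H:2
  CH2 → C:1 H:2
  CH2 → C:1 H:2
  CH3 → C:1 H:3
Element totals:
  C: 8
  H: 17
  I: 1
  S: 1
Molecular formula: C8H17IS.
DoU = (2C + 2 + N − H − X) / 2 = (2·8 + 2 + 0 − 17 − 1) / 2 = 0.

0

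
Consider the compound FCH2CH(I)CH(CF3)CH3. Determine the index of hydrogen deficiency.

Element totals:
  C: 5
  H: 7
  F: 4
  I: 1
Molecular formula: C5H7F4I.
DoU = (2C + 2 + N − H − X) / 2 = (2·5 + 2 + 0 − 7 − 5) / 2 = 0.

0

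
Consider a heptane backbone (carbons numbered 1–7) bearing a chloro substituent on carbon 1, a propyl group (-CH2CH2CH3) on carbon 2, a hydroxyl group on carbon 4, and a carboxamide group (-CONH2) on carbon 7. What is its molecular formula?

C11H22ClNO2

Atom tally by fragment:
  ClCH2 → C:1 H:2 Cl:1
  CH(CH2CH2CH3) → C:4 H:8
  CH2 → C:1 H:2
  CH(OH) → C:1 H:2 O:1
  CH2 → C:1 H:2
  CH2 → C:1 H:2
  CH2CONH2 → C:2 H:4 O:1 N:1
Element totals:
  C: 11
  H: 22
  Cl: 1
  N: 1
  O: 2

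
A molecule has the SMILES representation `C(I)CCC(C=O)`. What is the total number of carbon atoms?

5

Atom tally by fragment:
  ICH2 → C:1 H:2 I:1
  CH2 → C:1 H:2
  CH2 → C:1 H:2
  CH2CHO → C:2 H:3 O:1
Element totals:
  C: 5
  H: 9
  I: 1
  O: 1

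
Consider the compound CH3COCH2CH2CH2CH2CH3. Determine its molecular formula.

C7H14O

Atom tally by fragment:
  CH3COCH2 → C:3 H:5 O:1
  CH2 → C:1 H:2
  CH2 → C:1 H:2
  CH2 → C:1 H:2
  CH3 → C:1 H:3
Element totals:
  C: 7
  H: 14
  O: 1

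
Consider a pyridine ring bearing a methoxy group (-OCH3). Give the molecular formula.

C6H7NO

Atom tally by fragment:
  pyridine ring core → C:5 H:5 N:1
  (− 1 ring H displaced by substituents)
  + OCH3 → C:1 H:3 O:1
Element totals:
  C: 6
  H: 7
  N: 1
  O: 1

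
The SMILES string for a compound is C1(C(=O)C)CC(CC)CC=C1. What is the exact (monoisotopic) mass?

Atom tally by fragment:
  cyclohexene ring core → C:6 H:10
  (− 2 ring H displaced by substituents)
  + COCH3 → C:2 H:3 O:1
  + C2H5 → C:2 H:5
Element totals:
  C: 10
  H: 16
  O: 1
Molecular formula: C10H16O.
  M = 10(12.0) + 16(1.007825) + 15.994915
    = 120.000000 + 16.125200 + 15.994915 = 152.120115

152.1201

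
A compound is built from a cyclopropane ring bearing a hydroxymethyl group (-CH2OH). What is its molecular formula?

Atom tally by fragment:
  cyclopropane ring core → C:3 H:6
  (− 1 ring H displaced by substituents)
  + CH2OH → C:1 H:3 O:1
Element totals:
  C: 4
  H: 8
  O: 1

C4H8O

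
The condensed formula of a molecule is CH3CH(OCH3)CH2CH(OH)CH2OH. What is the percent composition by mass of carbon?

Atom tally by fragment:
  CH3 → C:1 H:3
  CH(OCH3) → C:2 H:4 O:1
  CH2 → C:1 H:2
  CH(OH) → C:1 H:2 O:1
  CH2OH → C:1 H:3 O:1
Element totals:
  C: 6
  H: 14
  O: 3
Molecular formula: C6H14O3.
Molar mass = 134.175 g/mol.
Mass from C: 6 × 12.011 = 72.066 g/mol.
%C = 72.066 / 134.175 × 100 = 53.71%.

53.71%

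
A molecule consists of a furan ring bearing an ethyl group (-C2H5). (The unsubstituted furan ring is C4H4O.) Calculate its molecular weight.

Atom tally by fragment:
  furan ring core → C:4 H:4 O:1
  (− 1 ring H displaced by substituents)
  + C2H5 → C:2 H:5
Element totals:
  C: 6
  H: 8
  O: 1
Molecular formula: C6H8O.
  M = 6(12.011) + 8(1.008) + 15.999
    = 72.066 + 8.064 + 15.999 = 96.129

96.13 g/mol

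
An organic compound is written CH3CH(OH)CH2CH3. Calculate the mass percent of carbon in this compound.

64.82%

Element totals:
  C: 4
  H: 10
  O: 1
Molecular formula: C4H10O.
Molar mass = 74.123 g/mol.
Mass from C: 4 × 12.011 = 48.044 g/mol.
%C = 48.044 / 74.123 × 100 = 64.82%.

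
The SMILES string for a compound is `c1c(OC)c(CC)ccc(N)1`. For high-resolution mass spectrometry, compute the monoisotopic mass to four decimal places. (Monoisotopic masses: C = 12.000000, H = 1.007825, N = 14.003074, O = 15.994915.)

Atom tally by fragment:
  benzene ring core → C:6 H:6
  (− 3 ring H displaced by substituents)
  + OCH3 → C:1 H:3 O:1
  + C2H5 → C:2 H:5
  + NH2 → N:1 H:2
Element totals:
  C: 9
  H: 13
  N: 1
  O: 1
Molecular formula: C9H13NO.
  M = 9(12.0) + 13(1.007825) + 14.003074 + 15.994915
    = 108.000000 + 13.101725 + 14.003074 + 15.994915 = 151.099714

151.0997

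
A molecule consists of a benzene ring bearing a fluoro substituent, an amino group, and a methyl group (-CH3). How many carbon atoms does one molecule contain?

7

Atom tally by fragment:
  benzene ring core → C:6 H:6
  (− 3 ring H displaced by substituents)
  + F → F:1
  + NH2 → N:1 H:2
  + CH3 → C:1 H:3
Element totals:
  C: 7
  H: 8
  F: 1
  N: 1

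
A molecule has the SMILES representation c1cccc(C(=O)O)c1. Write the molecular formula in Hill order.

Atom tally by fragment:
  benzene ring core → C:6 H:6
  (− 1 ring H displaced by substituents)
  + COOH → C:1 H:1 O:2
Element totals:
  C: 7
  H: 6
  O: 2

C7H6O2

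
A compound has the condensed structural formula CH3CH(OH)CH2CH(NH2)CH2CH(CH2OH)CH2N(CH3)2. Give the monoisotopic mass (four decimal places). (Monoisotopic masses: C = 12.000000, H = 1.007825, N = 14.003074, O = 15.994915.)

Element totals:
  C: 10
  H: 24
  N: 2
  O: 2
Molecular formula: C10H24N2O2.
  M = 10(12.0) + 24(1.007825) + 2(14.003074) + 2(15.994915)
    = 120.000000 + 24.187800 + 28.006148 + 31.989830 = 204.183778

204.1838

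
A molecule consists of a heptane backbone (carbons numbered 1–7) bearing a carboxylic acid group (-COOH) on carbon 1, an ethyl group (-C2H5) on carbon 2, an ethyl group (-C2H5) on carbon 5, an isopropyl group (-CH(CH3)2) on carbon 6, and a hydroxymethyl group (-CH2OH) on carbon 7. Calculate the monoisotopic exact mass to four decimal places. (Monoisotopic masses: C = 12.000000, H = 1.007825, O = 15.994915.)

272.2351

Atom tally by fragment:
  HOOCCH2 → C:2 H:3 O:2
  CH(C2H5) → C:3 H:6
  CH2 → C:1 H:2
  CH2 → C:1 H:2
  CH(C2H5) → C:3 H:6
  CH(CH(CH3)2) → C:4 H:8
  CH2CH2OH → C:2 H:5 O:1
Element totals:
  C: 16
  H: 32
  O: 3
Molecular formula: C16H32O3.
  M = 16(12.0) + 32(1.007825) + 3(15.994915)
    = 192.000000 + 32.250400 + 47.984745 = 272.235145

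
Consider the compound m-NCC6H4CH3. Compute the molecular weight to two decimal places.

117.15 g/mol

Atom tally by fragment:
  benzene ring core → C:6 H:6
  (− 2 ring H displaced by substituents)
  + CN → C:1 N:1
  + CH3 → C:1 H:3
Element totals:
  C: 8
  H: 7
  N: 1
Molecular formula: C8H7N.
  M = 8(12.011) + 7(1.008) + 14.007
    = 96.088 + 7.056 + 14.007 = 117.151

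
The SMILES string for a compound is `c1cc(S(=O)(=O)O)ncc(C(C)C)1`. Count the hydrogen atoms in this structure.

Atom tally by fragment:
  pyridine ring core → C:5 H:5 N:1
  (− 2 ring H displaced by substituents)
  + SO3H → S:1 O:3 H:1
  + CH(CH3)2 → C:3 H:7
Element totals:
  C: 8
  H: 11
  N: 1
  O: 3
  S: 1

11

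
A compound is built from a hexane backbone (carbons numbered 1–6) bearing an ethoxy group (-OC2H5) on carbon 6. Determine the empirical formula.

Atom tally by fragment:
  CH3 → C:1 H:3
  CH2 → C:1 H:2
  CH2 → C:1 H:2
  CH2 → C:1 H:2
  CH2 → C:1 H:2
  CH2OC2H5 → C:3 H:7 O:1
Element totals:
  C: 8
  H: 18
  O: 1
Molecular formula: C8H18O.
gcd of subscripts (8, 18, 1) = 1, so the empirical formula equals the molecular formula.

C8H18O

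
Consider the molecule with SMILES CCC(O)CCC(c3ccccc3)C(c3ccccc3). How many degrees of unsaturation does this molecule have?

Atom tally by fragment:
  CH3 → C:1 H:3
  CH2 → C:1 H:2
  CH(OH) → C:1 H:2 O:1
  CH2 → C:1 H:2
  CH2 → C:1 H:2
  CH(C6H5) → C:7 H:6
  CH2C6H5 → C:7 H:7
Element totals:
  C: 19
  H: 24
  O: 1
Molecular formula: C19H24O.
DoU = (2C + 2 + N − H − X) / 2 = (2·19 + 2 + 0 − 24 − 0) / 2 = 8.

8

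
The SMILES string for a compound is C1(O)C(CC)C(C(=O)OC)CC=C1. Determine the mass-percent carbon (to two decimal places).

65.19%

Atom tally by fragment:
  cyclohexene ring core → C:6 H:10
  (− 3 ring H displaced by substituents)
  + OH → O:1 H:1
  + C2H5 → C:2 H:5
  + COOCH3 → C:2 H:3 O:2
Element totals:
  C: 10
  H: 16
  O: 3
Molecular formula: C10H16O3.
Molar mass = 184.235 g/mol.
Mass from C: 10 × 12.011 = 120.110 g/mol.
%C = 120.110 / 184.235 × 100 = 65.19%.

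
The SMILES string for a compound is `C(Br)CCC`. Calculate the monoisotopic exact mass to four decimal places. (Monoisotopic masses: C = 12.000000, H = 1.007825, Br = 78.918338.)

135.9888

Atom tally by fragment:
  BrCH2 → C:1 H:2 Br:1
  CH2 → C:1 H:2
  CH2 → C:1 H:2
  CH3 → C:1 H:3
Element totals:
  C: 4
  H: 9
  Br: 1
Molecular formula: C4H9Br.
  M = 4(12.0) + 9(1.007825) + 78.918338
    = 48.000000 + 9.070425 + 78.918338 = 135.988763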